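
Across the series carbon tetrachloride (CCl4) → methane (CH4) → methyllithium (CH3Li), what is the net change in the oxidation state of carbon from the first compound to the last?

-8

Carbon oxidation states along the series — carbon tetrachloride: +4, methane: -4, methyllithium: -4.
Net change = -4 − (+4) = -8.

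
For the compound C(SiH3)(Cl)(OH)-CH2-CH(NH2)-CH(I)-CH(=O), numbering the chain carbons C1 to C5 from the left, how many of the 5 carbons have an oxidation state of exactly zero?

Tallying each carbon's bonds:
C1: 1C, 1O, 1Cl, 1Si → 0 + 1 + 1 − 1 = +1
C2: 2C, 2H → 0 − 2 = -2
C3: 2C, 1H, 1N → 0 − 1 + 1 = 0
C4: 2C, 1H, 1I → 0 − 1 + 1 = 0
C5: 1C, 1H, 2O → 0 − 1 + 2 = +1
2 carbons (C3, C4) meet the condition.

2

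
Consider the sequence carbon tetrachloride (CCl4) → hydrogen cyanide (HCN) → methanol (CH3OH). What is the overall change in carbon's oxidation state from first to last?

Carbon oxidation states along the series — carbon tetrachloride: +4, hydrogen cyanide: +2, methanol: -2.
Net change = -2 − (+4) = -6.

-6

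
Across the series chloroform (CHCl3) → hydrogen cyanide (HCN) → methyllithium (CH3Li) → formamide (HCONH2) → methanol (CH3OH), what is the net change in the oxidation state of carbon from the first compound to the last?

Carbon oxidation states along the series — chloroform: +2, hydrogen cyanide: +2, methyllithium: -4, formamide: +2, methanol: -2.
Net change = -2 − (+2) = -4.

-4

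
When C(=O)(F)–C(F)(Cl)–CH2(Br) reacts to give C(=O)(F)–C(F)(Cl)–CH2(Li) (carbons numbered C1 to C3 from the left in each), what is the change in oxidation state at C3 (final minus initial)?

Before: C3 has 1 bond to C, 2 bonds to H, 1 bond to Br → oxidation state -1.
After: C3 has 1 bond to C, 2 bonds to H, 1 bond to Li → oxidation state -3.
Δ = -3 − (-1) = -2, so this is a reduction at C3.

-2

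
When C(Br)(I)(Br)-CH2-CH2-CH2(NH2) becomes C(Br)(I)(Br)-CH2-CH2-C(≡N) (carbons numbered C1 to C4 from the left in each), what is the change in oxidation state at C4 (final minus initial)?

Before: C4 has 1 bond to C, 2 bonds to H, 1 bond to N → oxidation state -1.
After: C4 has 1 bond to C, 3 bonds to N → oxidation state +3.
Δ = +3 − (-1) = +4, so this is an oxidation at C4.

+4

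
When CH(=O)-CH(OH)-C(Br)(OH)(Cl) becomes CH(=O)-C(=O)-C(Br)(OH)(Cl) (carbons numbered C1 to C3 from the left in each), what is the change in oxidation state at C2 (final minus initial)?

Before: C2 has 2 bonds to C, 1 bond to H, 1 bond to O → oxidation state 0.
After: C2 has 2 bonds to C, 2 bonds to O → oxidation state +2.
Δ = +2 − (0) = +2, so this is an oxidation at C2.

+2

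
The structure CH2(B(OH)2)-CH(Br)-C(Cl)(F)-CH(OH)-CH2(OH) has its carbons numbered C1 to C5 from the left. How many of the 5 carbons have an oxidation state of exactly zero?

Tallying each carbon's bonds:
C1: 1C, 2H, 1B → 0 − 2 − 1 = -3
C2: 2C, 1H, 1Br → 0 − 1 + 1 = 0
C3: 2C, 1F, 1Cl → 0 + 1 + 1 = +2
C4: 2C, 1H, 1O → 0 − 1 + 1 = 0
C5: 1C, 2H, 1O → 0 − 2 + 1 = -1
2 carbons (C2, C4) meet the condition.

2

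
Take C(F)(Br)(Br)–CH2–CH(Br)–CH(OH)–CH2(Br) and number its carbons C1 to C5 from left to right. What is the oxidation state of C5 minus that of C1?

-4

C5: 1C, 2H, 1Br → 0 − 2 + 1 = -1
C1: 1C, 1F, 2Br → 0 + 1 + 2 = +3
Difference: -1 − (+3) = -4.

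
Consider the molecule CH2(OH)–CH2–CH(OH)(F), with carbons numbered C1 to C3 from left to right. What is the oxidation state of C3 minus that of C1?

C3: 1C, 1H, 1O, 1F → 0 − 1 + 1 + 1 = +1
C1: 1C, 2H, 1O → 0 − 2 + 1 = -1
Difference: +1 − (-1) = +2.

+2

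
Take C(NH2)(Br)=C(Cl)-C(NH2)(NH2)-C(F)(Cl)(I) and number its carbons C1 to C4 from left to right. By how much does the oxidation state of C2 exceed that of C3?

-1

C2: 3C, 1Cl → 0 + 1 = +1
C3: 2C, 2N → 0 + 2 = +2
Difference: +1 − (+2) = -1.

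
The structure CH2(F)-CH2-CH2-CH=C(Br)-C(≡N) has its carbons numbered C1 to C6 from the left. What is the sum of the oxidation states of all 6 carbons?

-2

Tallying each carbon's bonds:
C1: 1C, 2H, 1F → 0 − 2 + 1 = -1
C2: 2C, 2H → 0 − 2 = -2
C3: 2C, 2H → 0 − 2 = -2
C4: 3C, 1H → 0 − 1 = -1
C5: 3C, 1Br → 0 + 1 = +1
C6: 1C, 3N → 0 + 3 = +3
Sum = -1 − 2 − 2 − 1 + 1 + 3 = -2.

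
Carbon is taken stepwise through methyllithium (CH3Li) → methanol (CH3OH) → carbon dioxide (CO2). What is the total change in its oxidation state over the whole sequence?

+8

Carbon oxidation states along the series — methyllithium: -4, methanol: -2, carbon dioxide: +4.
Net change = +4 − (-4) = +8.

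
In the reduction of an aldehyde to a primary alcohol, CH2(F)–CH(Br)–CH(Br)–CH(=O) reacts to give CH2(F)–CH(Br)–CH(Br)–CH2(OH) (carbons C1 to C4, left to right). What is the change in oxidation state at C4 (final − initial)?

-2

Before: C4 has 1 bond to C, 1 bond to H, 2 bonds to O → oxidation state +1.
After: C4 has 1 bond to C, 2 bonds to H, 1 bond to O → oxidation state -1.
Δ = -1 − (+1) = -2, so this is a reduction at C4.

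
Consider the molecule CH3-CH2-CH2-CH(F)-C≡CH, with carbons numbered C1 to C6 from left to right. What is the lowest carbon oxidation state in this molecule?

Tallying each carbon's bonds:
C1: 1C, 3H → 0 − 3 = -3
C2: 2C, 2H → 0 − 2 = -2
C3: 2C, 2H → 0 − 2 = -2
C4: 2C, 1H, 1F → 0 − 1 + 1 = 0
C5: 4C → 0 = 0
C6: 3C, 1H → 0 − 1 = -1
The lowest value is -3.

-3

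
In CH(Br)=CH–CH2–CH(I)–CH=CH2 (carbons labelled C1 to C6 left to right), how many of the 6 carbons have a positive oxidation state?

0

Bonds to more-electronegative neighbours contribute +1 each, bonds to H or metals contribute −1 each, and C–C bonds contribute 0. Tallying each carbon:
C1: 2C, 1H, 1Br → 0 − 1 + 1 = 0
C2: 3C, 1H → 0 − 1 = -1
C3: 2C, 2H → 0 − 2 = -2
C4: 2C, 1H, 1I → 0 − 1 + 1 = 0
C5: 3C, 1H → 0 − 1 = -1
C6: 2C, 2H → 0 − 2 = -2
0 carbons meet the condition.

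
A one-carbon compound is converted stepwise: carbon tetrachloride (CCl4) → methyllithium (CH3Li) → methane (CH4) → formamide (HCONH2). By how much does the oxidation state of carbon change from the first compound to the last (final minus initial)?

Carbon oxidation states along the series — carbon tetrachloride: +4, methyllithium: -4, methane: -4, formamide: +2.
Net change = +2 − (+4) = -2.

-2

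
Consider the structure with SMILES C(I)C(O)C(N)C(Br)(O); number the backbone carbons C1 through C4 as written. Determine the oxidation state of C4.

C4 has one bond to C (0), one bond to Br (+1), one bond to O (+1), one bond to H (-1).
Oxidation state = 0 + 1 + 1 − 1 = +1.

+1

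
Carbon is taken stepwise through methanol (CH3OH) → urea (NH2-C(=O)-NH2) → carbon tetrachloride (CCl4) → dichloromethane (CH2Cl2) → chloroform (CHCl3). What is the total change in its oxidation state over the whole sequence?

Carbon oxidation states along the series — methanol: -2, urea: +4, carbon tetrachloride: +4, dichloromethane: 0, chloroform: +2.
Net change = +2 − (-2) = +4.

+4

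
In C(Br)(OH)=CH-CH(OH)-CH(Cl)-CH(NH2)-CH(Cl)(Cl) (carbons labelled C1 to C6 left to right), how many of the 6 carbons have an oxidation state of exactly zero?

3

Tallying each carbon's bonds:
C1: 2C, 1O, 1Br → 0 + 1 + 1 = +2
C2: 3C, 1H → 0 − 1 = -1
C3: 2C, 1H, 1O → 0 − 1 + 1 = 0
C4: 2C, 1H, 1Cl → 0 − 1 + 1 = 0
C5: 2C, 1H, 1N → 0 − 1 + 1 = 0
C6: 1C, 1H, 2Cl → 0 − 1 + 2 = +1
3 carbons (C3, C4, C5) meet the condition.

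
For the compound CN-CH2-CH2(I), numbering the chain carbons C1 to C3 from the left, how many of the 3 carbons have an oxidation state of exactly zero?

0

Tallying each carbon's bonds:
C1: 1C, 3N → 0 + 3 = +3
C2: 2C, 2H → 0 − 2 = -2
C3: 1C, 2H, 1I → 0 − 2 + 1 = -1
0 carbons meet the condition.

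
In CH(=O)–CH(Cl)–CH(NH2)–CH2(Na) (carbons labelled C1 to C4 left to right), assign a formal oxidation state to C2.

0

Assign +1 per bond to O/N/halogen, −1 per bond to H or an electropositive element, and 0 per bond to carbon.
C2 has one bond to C (0), one bond to C (0), one bond to H (-1), one bond to Cl (+1).
Oxidation state = 0 + 0 − 1 + 1 = 0.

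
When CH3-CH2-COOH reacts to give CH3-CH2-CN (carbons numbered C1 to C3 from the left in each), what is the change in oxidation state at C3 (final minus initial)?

0

Before: C3 has 1 bond to C, 3 bonds to O → oxidation state +3.
After: C3 has 1 bond to C, 3 bonds to N → oxidation state +3.
Δ = +3 − (+3) = 0, so no net redox change at C3.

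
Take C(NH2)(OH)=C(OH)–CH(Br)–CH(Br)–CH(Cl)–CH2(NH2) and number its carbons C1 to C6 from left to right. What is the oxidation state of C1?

C1 has a double bond to C (2×0 = 0), one bond to N (+1), one bond to O (+1).
Oxidation state = 0 + 1 + 1 = +2.

+2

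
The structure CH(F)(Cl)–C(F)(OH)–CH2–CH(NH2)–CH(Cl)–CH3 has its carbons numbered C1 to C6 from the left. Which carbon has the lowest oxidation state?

C6

Tallying each carbon's bonds:
C1: 1C, 1H, 1F, 1Cl → 0 − 1 + 1 + 1 = +1
C2: 2C, 1O, 1F → 0 + 1 + 1 = +2
C3: 2C, 2H → 0 − 2 = -2
C4: 2C, 1H, 1N → 0 − 1 + 1 = 0
C5: 2C, 1H, 1Cl → 0 − 1 + 1 = 0
C6: 1C, 3H → 0 − 3 = -3
The most reduced carbon is C6 at -3.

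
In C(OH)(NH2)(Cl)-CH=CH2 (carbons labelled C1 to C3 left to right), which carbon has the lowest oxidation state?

C3

Count +1 for every bond to an atom more electronegative than carbon and −1 for every bond to one less electronegative; C–C bonds are 0. Tallying each carbon:
C1: 1C, 1O, 1N, 1Cl → 0 + 1 + 1 + 1 = +3
C2: 3C, 1H → 0 − 1 = -1
C3: 2C, 2H → 0 − 2 = -2
The most reduced carbon is C3 at -2.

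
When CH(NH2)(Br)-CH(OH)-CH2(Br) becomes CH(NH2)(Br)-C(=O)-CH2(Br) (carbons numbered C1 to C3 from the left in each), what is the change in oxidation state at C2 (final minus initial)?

+2

Before: C2 has 2 bonds to C, 1 bond to H, 1 bond to O → oxidation state 0.
After: C2 has 2 bonds to C, 2 bonds to O → oxidation state +2.
Δ = +2 − (0) = +2, so this is an oxidation at C2.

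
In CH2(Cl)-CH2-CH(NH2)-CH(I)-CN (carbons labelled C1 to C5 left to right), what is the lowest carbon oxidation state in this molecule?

Tallying each carbon's bonds:
C1: 1C, 2H, 1Cl → 0 − 2 + 1 = -1
C2: 2C, 2H → 0 − 2 = -2
C3: 2C, 1H, 1N → 0 − 1 + 1 = 0
C4: 2C, 1H, 1I → 0 − 1 + 1 = 0
C5: 1C, 3N → 0 + 3 = +3
The lowest value is -2.

-2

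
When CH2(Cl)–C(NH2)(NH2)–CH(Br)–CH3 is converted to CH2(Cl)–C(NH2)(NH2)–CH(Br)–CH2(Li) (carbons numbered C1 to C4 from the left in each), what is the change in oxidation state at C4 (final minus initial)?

Before: C4 has 1 bond to C, 3 bonds to H → oxidation state -3.
After: C4 has 1 bond to C, 2 bonds to H, 1 bond to Li → oxidation state -3.
Δ = -3 − (-3) = 0, so no net redox change at C4.

0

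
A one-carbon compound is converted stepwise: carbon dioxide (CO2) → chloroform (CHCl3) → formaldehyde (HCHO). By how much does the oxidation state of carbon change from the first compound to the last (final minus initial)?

-4

Carbon oxidation states along the series — carbon dioxide: +4, chloroform: +2, formaldehyde: 0.
Net change = 0 − (+4) = -4.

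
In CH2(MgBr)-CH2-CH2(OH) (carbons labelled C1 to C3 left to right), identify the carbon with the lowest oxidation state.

C1

Tallying each carbon's bonds:
C1: 1C, 2H, 1Mg → 0 − 2 − 1 = -3
C2: 2C, 2H → 0 − 2 = -2
C3: 1C, 2H, 1O → 0 − 2 + 1 = -1
The most reduced carbon is C1 at -3.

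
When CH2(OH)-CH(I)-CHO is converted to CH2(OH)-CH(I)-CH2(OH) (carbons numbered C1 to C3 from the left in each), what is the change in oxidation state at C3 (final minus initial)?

Before: C3 has 1 bond to C, 1 bond to H, 2 bonds to O → oxidation state +1.
After: C3 has 1 bond to C, 2 bonds to H, 1 bond to O → oxidation state -1.
Δ = -1 − (+1) = -2, so this is a reduction at C3.

-2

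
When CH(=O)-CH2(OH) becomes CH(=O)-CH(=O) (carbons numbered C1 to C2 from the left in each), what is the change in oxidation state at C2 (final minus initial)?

Before: C2 has 1 bond to C, 2 bonds to H, 1 bond to O → oxidation state -1.
After: C2 has 1 bond to C, 1 bond to H, 2 bonds to O → oxidation state +1.
Δ = +1 − (-1) = +2, so this is an oxidation at C2.

+2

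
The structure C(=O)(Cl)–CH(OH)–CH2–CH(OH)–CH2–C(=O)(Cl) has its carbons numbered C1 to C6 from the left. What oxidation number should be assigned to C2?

Count +1 for every bond to an atom more electronegative than carbon and −1 for every bond to one less electronegative; C–C bonds are 0.
C2 has one bond to C (0), one bond to C (0), one bond to H (-1), one bond to O (+1).
Oxidation state = 0 + 0 − 1 + 1 = 0.

0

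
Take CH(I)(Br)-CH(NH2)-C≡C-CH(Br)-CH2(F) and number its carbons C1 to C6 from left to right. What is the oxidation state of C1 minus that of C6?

C1: 1C, 1H, 1Br, 1I → 0 − 1 + 1 + 1 = +1
C6: 1C, 2H, 1F → 0 − 2 + 1 = -1
Difference: +1 − (-1) = +2.

+2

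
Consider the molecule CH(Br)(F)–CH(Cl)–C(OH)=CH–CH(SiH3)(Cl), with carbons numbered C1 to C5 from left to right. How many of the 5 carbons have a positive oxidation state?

2

Bonds to more-electronegative neighbours contribute +1 each, bonds to H or metals contribute −1 each, and C–C bonds contribute 0. Tallying each carbon:
C1: 1C, 1H, 1F, 1Br → 0 − 1 + 1 + 1 = +1
C2: 2C, 1H, 1Cl → 0 − 1 + 1 = 0
C3: 3C, 1O → 0 + 1 = +1
C4: 3C, 1H → 0 − 1 = -1
C5: 1C, 1H, 1Cl, 1Si → 0 − 1 + 1 − 1 = -1
2 carbons (C1, C3) meet the condition.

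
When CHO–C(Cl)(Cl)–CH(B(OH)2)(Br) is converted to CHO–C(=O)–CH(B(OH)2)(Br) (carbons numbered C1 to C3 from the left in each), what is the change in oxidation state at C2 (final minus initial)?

0

Before: C2 has 2 bonds to C, 2 bonds to Cl → oxidation state +2.
After: C2 has 2 bonds to C, 2 bonds to O → oxidation state +2.
Δ = +2 − (+2) = 0, so no net redox change at C2.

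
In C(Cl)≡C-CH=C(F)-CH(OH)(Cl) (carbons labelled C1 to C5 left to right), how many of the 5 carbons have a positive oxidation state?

3

Tallying each carbon's bonds:
C1: 3C, 1Cl → 0 + 1 = +1
C2: 4C → 0 = 0
C3: 3C, 1H → 0 − 1 = -1
C4: 3C, 1F → 0 + 1 = +1
C5: 1C, 1H, 1O, 1Cl → 0 − 1 + 1 + 1 = +1
3 carbons (C1, C4, C5) meet the condition.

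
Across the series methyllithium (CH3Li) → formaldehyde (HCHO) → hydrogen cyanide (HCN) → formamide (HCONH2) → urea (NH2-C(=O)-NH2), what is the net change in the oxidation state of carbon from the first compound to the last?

Carbon oxidation states along the series — methyllithium: -4, formaldehyde: 0, hydrogen cyanide: +2, formamide: +2, urea: +4.
Net change = +4 − (-4) = +8.

+8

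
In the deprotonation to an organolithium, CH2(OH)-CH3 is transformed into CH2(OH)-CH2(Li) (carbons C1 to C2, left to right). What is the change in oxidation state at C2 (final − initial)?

Before: C2 has 1 bond to C, 3 bonds to H → oxidation state -3.
After: C2 has 1 bond to C, 2 bonds to H, 1 bond to Li → oxidation state -3.
Δ = -3 − (-3) = 0, so no net redox change at C2.

0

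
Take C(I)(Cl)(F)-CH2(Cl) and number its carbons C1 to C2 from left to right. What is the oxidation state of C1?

+3

Bonds to more-electronegative neighbours contribute +1 each, bonds to H or metals contribute −1 each, and C–C bonds contribute 0.
C1 has one bond to C (0), one bond to I (+1), one bond to Cl (+1), one bond to F (+1).
Oxidation state = 0 + 1 + 1 + 1 = +3.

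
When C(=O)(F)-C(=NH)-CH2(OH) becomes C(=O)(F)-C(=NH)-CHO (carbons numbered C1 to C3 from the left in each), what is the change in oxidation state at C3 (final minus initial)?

Before: C3 has 1 bond to C, 2 bonds to H, 1 bond to O → oxidation state -1.
After: C3 has 1 bond to C, 1 bond to H, 2 bonds to O → oxidation state +1.
Δ = +1 − (-1) = +2, so this is an oxidation at C3.

+2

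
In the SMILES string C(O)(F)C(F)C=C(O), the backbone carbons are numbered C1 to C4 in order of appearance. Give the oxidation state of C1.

C1 has one bond to C (0), one bond to O (+1), one bond to H (-1), one bond to F (+1).
Oxidation state = 0 + 1 − 1 + 1 = +1.

+1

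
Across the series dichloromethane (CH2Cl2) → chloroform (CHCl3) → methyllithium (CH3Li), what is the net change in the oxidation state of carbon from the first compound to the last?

-4

Carbon oxidation states along the series — dichloromethane: 0, chloroform: +2, methyllithium: -4.
Net change = -4 − (0) = -4.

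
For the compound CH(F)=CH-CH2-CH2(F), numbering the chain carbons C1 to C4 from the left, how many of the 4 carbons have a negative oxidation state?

3

Tallying each carbon's bonds:
C1: 2C, 1H, 1F → 0 − 1 + 1 = 0
C2: 3C, 1H → 0 − 1 = -1
C3: 2C, 2H → 0 − 2 = -2
C4: 1C, 2H, 1F → 0 − 2 + 1 = -1
3 carbons (C2, C3, C4) meet the condition.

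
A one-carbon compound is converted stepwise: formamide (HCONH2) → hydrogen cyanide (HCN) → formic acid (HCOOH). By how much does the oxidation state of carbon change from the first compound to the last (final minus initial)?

Carbon oxidation states along the series — formamide: +2, hydrogen cyanide: +2, formic acid: +2.
Net change = +2 − (+2) = 0.

0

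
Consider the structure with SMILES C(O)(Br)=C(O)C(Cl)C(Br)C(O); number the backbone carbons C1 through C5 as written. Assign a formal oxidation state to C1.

Count +1 for every bond to an atom more electronegative than carbon and −1 for every bond to one less electronegative; C–C bonds are 0.
C1 has a double bond to C (2×0 = 0), one bond to O (+1), one bond to Br (+1).
Oxidation state = 0 + 1 + 1 = +2.

+2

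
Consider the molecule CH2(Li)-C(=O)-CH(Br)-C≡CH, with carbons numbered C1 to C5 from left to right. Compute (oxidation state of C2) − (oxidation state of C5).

+3

C2: 2C, 2O → 0 + 2 = +2
C5: 3C, 1H → 0 − 1 = -1
Difference: +2 − (-1) = +3.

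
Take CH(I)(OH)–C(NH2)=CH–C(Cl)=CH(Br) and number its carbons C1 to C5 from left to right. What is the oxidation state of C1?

+1

Each bond to a more electronegative atom (O, N, halogen) counts +1, each bond to a less electronegative atom (H, metal, B, Si) counts −1, and each C–C bond counts 0.
C1 has one bond to C (0), one bond to I (+1), one bond to H (-1), one bond to O (+1).
Oxidation state = 0 + 1 − 1 + 1 = +1.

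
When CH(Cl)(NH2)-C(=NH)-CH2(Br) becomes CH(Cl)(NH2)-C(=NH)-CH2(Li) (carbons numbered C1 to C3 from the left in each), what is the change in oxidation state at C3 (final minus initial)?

Before: C3 has 1 bond to C, 2 bonds to H, 1 bond to Br → oxidation state -1.
After: C3 has 1 bond to C, 2 bonds to H, 1 bond to Li → oxidation state -3.
Δ = -3 − (-1) = -2, so this is a reduction at C3.

-2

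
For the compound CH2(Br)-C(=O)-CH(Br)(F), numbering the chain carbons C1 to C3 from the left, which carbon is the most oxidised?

C2

Each bond to a more electronegative atom (O, N, halogen) counts +1, each bond to a less electronegative atom (H, metal, B, Si) counts −1, and each C–C bond counts 0. Tallying each carbon:
C1: 1C, 2H, 1Br → 0 − 2 + 1 = -1
C2: 2C, 2O → 0 + 2 = +2
C3: 1C, 1H, 1F, 1Br → 0 − 1 + 1 + 1 = +1
The most oxidised carbon is C2 at +2.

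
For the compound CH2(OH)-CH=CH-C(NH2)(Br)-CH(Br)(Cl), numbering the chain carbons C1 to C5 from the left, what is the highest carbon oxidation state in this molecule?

+2

Count +1 for every bond to an atom more electronegative than carbon and −1 for every bond to one less electronegative; C–C bonds are 0. Tallying each carbon:
C1: 1C, 2H, 1O → 0 − 2 + 1 = -1
C2: 3C, 1H → 0 − 1 = -1
C3: 3C, 1H → 0 − 1 = -1
C4: 2C, 1N, 1Br → 0 + 1 + 1 = +2
C5: 1C, 1H, 1Cl, 1Br → 0 − 1 + 1 + 1 = +1
The highest value is +2.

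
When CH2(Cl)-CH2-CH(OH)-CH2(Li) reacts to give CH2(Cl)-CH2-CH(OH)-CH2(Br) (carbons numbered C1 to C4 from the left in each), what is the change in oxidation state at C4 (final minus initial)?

+2

Before: C4 has 1 bond to C, 2 bonds to H, 1 bond to Li → oxidation state -3.
After: C4 has 1 bond to C, 2 bonds to H, 1 bond to Br → oxidation state -1.
Δ = -1 − (-3) = +2, so this is an oxidation at C4.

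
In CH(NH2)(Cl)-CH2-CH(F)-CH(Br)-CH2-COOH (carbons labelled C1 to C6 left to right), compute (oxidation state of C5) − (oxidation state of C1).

-3

C5: 2C, 2H → 0 − 2 = -2
C1: 1C, 1H, 1N, 1Cl → 0 − 1 + 1 + 1 = +1
Difference: -2 − (+1) = -3.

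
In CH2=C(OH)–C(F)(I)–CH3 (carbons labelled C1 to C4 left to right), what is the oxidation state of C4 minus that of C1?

C4: 1C, 3H → 0 − 3 = -3
C1: 2C, 2H → 0 − 2 = -2
Difference: -3 − (-2) = -1.

-1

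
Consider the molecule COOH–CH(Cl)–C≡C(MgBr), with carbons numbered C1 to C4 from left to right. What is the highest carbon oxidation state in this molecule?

+3

Tallying each carbon's bonds:
C1: 1C, 3O → 0 + 3 = +3
C2: 2C, 1H, 1Cl → 0 − 1 + 1 = 0
C3: 4C → 0 = 0
C4: 3C, 1Mg → 0 − 1 = -1
The highest value is +3.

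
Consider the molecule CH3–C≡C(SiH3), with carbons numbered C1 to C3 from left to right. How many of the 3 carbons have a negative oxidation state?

2

Assign +1 per bond to O/N/halogen, −1 per bond to H or an electropositive element, and 0 per bond to carbon. Tallying each carbon:
C1: 1C, 3H → 0 − 3 = -3
C2: 4C → 0 = 0
C3: 3C, 1Si → 0 − 1 = -1
2 carbons (C1, C3) meet the condition.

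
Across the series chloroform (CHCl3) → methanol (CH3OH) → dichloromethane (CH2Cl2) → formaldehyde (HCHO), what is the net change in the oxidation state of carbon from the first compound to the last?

Carbon oxidation states along the series — chloroform: +2, methanol: -2, dichloromethane: 0, formaldehyde: 0.
Net change = 0 − (+2) = -2.

-2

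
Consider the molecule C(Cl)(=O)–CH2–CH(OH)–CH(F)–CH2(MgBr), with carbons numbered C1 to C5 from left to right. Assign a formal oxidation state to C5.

Bonds to more-electronegative neighbours contribute +1 each, bonds to H or metals contribute −1 each, and C–C bonds contribute 0.
C5 has one bond to C (0), one bond to H (-1), one bond to H (-1), one bond to Mg (-1).
Oxidation state = 0 − 1 − 1 − 1 = -3.

-3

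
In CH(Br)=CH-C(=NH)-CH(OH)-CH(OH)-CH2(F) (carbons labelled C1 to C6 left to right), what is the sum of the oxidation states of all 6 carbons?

0

Tallying each carbon's bonds:
C1: 2C, 1H, 1Br → 0 − 1 + 1 = 0
C2: 3C, 1H → 0 − 1 = -1
C3: 2C, 2N → 0 + 2 = +2
C4: 2C, 1H, 1O → 0 − 1 + 1 = 0
C5: 2C, 1H, 1O → 0 − 1 + 1 = 0
C6: 1C, 2H, 1F → 0 − 2 + 1 = -1
Sum = 0 − 1 + 2 + 0 + 0 − 1 = 0.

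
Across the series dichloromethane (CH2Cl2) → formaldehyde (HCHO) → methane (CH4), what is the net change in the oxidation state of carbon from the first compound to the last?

Carbon oxidation states along the series — dichloromethane: 0, formaldehyde: 0, methane: -4.
Net change = -4 − (0) = -4.

-4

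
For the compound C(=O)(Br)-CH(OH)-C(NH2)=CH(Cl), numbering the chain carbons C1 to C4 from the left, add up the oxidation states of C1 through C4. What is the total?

Tallying each carbon's bonds:
C1: 1C, 2O, 1Br → 0 + 2 + 1 = +3
C2: 2C, 1H, 1O → 0 − 1 + 1 = 0
C3: 3C, 1N → 0 + 1 = +1
C4: 2C, 1H, 1Cl → 0 − 1 + 1 = 0
Sum = +3 + 0 + 1 + 0 = +4.

+4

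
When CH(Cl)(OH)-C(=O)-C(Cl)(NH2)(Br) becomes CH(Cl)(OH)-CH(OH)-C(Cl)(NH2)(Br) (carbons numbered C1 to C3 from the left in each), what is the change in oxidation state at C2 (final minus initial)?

-2

Before: C2 has 2 bonds to C, 2 bonds to O → oxidation state +2.
After: C2 has 2 bonds to C, 1 bond to H, 1 bond to O → oxidation state 0.
Δ = 0 − (+2) = -2, so this is a reduction at C2.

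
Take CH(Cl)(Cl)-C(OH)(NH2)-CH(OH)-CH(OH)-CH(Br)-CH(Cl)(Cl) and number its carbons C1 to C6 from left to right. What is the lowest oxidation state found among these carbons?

Tallying each carbon's bonds:
C1: 1C, 1H, 2Cl → 0 − 1 + 2 = +1
C2: 2C, 1O, 1N → 0 + 1 + 1 = +2
C3: 2C, 1H, 1O → 0 − 1 + 1 = 0
C4: 2C, 1H, 1O → 0 − 1 + 1 = 0
C5: 2C, 1H, 1Br → 0 − 1 + 1 = 0
C6: 1C, 1H, 2Cl → 0 − 1 + 2 = +1
The lowest value is 0.

0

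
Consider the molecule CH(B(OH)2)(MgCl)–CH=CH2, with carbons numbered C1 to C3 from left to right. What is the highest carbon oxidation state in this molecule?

-1

Count +1 for every bond to an atom more electronegative than carbon and −1 for every bond to one less electronegative; C–C bonds are 0. Tallying each carbon:
C1: 1C, 1H, 1Mg, 1B → 0 − 1 − 1 − 1 = -3
C2: 3C, 1H → 0 − 1 = -1
C3: 2C, 2H → 0 − 2 = -2
The highest value is -1.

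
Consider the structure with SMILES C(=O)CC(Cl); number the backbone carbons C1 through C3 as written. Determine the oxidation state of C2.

Count +1 for every bond to an atom more electronegative than carbon and −1 for every bond to one less electronegative; C–C bonds are 0.
C2 has one bond to C (0), one bond to C (0), one bond to H (-1), one bond to H (-1).
Oxidation state = 0 + 0 − 1 − 1 = -2.

-2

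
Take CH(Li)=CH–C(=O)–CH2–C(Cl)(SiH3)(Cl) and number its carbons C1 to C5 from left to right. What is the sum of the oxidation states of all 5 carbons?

Assign +1 per bond to O/N/halogen, −1 per bond to H or an electropositive element, and 0 per bond to carbon. Tallying each carbon:
C1: 2C, 1H, 1Li → 0 − 1 − 1 = -2
C2: 3C, 1H → 0 − 1 = -1
C3: 2C, 2O → 0 + 2 = +2
C4: 2C, 2H → 0 − 2 = -2
C5: 1C, 2Cl, 1Si → 0 + 2 − 1 = +1
Sum = -2 − 1 + 2 − 2 + 1 = -2.

-2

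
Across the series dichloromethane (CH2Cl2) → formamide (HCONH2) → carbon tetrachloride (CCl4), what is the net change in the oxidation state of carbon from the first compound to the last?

Carbon oxidation states along the series — dichloromethane: 0, formamide: +2, carbon tetrachloride: +4.
Net change = +4 − (0) = +4.

+4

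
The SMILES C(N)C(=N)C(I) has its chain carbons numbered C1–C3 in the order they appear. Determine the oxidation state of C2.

+2

Each bond to a more electronegative atom (O, N, halogen) counts +1, each bond to a less electronegative atom (H, metal, B, Si) counts −1, and each C–C bond counts 0.
C2 has one bond to C (0), one bond to C (0), a double bond to N (2×+1 = +2).
Oxidation state = 0 + 0 + 2 = +2.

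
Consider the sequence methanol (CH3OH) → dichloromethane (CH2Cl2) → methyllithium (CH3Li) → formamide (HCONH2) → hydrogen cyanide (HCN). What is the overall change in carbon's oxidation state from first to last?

+4

Carbon oxidation states along the series — methanol: -2, dichloromethane: 0, methyllithium: -4, formamide: +2, hydrogen cyanide: +2.
Net change = +2 − (-2) = +4.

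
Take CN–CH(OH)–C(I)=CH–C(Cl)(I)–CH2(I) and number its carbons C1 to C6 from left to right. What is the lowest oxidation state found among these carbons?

-1

Assign +1 per bond to O/N/halogen, −1 per bond to H or an electropositive element, and 0 per bond to carbon. Tallying each carbon:
C1: 1C, 3N → 0 + 3 = +3
C2: 2C, 1H, 1O → 0 − 1 + 1 = 0
C3: 3C, 1I → 0 + 1 = +1
C4: 3C, 1H → 0 − 1 = -1
C5: 2C, 1Cl, 1I → 0 + 1 + 1 = +2
C6: 1C, 2H, 1I → 0 − 2 + 1 = -1
The lowest value is -1.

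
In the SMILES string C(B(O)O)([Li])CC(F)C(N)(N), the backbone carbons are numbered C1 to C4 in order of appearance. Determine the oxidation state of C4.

+1

Bonds to more-electronegative neighbours contribute +1 each, bonds to H or metals contribute −1 each, and C–C bonds contribute 0.
C4 has one bond to C (0), one bond to N (+1), one bond to N (+1), one bond to H (-1).
Oxidation state = 0 + 1 + 1 − 1 = +1.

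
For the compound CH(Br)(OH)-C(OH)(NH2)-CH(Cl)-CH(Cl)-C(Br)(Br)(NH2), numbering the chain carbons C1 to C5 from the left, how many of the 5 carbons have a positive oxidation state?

Assign +1 per bond to O/N/halogen, −1 per bond to H or an electropositive element, and 0 per bond to carbon. Tallying each carbon:
C1: 1C, 1H, 1O, 1Br → 0 − 1 + 1 + 1 = +1
C2: 2C, 1O, 1N → 0 + 1 + 1 = +2
C3: 2C, 1H, 1Cl → 0 − 1 + 1 = 0
C4: 2C, 1H, 1Cl → 0 − 1 + 1 = 0
C5: 1C, 1N, 2Br → 0 + 1 + 2 = +3
3 carbons (C1, C2, C5) meet the condition.

3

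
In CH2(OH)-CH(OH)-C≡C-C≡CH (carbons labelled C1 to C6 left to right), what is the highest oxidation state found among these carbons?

Tallying each carbon's bonds:
C1: 1C, 2H, 1O → 0 − 2 + 1 = -1
C2: 2C, 1H, 1O → 0 − 1 + 1 = 0
C3: 4C → 0 = 0
C4: 4C → 0 = 0
C5: 4C → 0 = 0
C6: 3C, 1H → 0 − 1 = -1
The highest value is 0.

0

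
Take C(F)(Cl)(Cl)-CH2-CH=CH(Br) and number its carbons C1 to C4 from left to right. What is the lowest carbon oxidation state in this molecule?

-2

Tallying each carbon's bonds:
C1: 1C, 1F, 2Cl → 0 + 1 + 2 = +3
C2: 2C, 2H → 0 − 2 = -2
C3: 3C, 1H → 0 − 1 = -1
C4: 2C, 1H, 1Br → 0 − 1 + 1 = 0
The lowest value is -2.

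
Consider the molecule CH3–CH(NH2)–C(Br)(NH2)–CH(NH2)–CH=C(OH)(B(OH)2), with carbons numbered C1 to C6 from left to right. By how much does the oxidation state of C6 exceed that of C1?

C6: 2C, 1O, 1B → 0 + 1 − 1 = 0
C1: 1C, 3H → 0 − 3 = -3
Difference: 0 − (-3) = +3.

+3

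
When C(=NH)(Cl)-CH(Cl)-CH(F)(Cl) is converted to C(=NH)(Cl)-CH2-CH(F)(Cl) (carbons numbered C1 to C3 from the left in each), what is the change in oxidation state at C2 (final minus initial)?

Before: C2 has 2 bonds to C, 1 bond to H, 1 bond to Cl → oxidation state 0.
After: C2 has 2 bonds to C, 2 bonds to H → oxidation state -2.
Δ = -2 − (0) = -2, so this is a reduction at C2.

-2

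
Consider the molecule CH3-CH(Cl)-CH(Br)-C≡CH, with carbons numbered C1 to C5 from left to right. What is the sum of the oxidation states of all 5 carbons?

Tallying each carbon's bonds:
C1: 1C, 3H → 0 − 3 = -3
C2: 2C, 1H, 1Cl → 0 − 1 + 1 = 0
C3: 2C, 1H, 1Br → 0 − 1 + 1 = 0
C4: 4C → 0 = 0
C5: 3C, 1H → 0 − 1 = -1
Sum = -3 + 0 + 0 + 0 − 1 = -4.

-4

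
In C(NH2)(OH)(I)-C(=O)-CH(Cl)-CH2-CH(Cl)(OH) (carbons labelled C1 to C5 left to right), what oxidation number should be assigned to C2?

+2

C2 has one bond to C (0), one bond to C (0), a double bond to O (2×+1 = +2).
Oxidation state = 0 + 0 + 2 = +2.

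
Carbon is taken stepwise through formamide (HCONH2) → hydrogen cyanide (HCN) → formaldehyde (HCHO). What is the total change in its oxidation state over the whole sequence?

Carbon oxidation states along the series — formamide: +2, hydrogen cyanide: +2, formaldehyde: 0.
Net change = 0 − (+2) = -2.

-2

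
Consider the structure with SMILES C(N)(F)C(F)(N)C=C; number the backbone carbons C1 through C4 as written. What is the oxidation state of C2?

+2

C2 has one bond to C (0), one bond to C (0), one bond to F (+1), one bond to N (+1).
Oxidation state = 0 + 0 + 1 + 1 = +2.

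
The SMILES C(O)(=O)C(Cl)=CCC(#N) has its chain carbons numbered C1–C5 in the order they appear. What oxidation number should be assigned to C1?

+3

C1 has one bond to C (0), one bond to O (+1), a double bond to O (2×+1 = +2).
Oxidation state = 0 + 1 + 2 = +3.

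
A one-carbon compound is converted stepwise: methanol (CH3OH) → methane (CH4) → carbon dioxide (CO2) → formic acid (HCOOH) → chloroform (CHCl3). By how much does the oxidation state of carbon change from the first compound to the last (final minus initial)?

Carbon oxidation states along the series — methanol: -2, methane: -4, carbon dioxide: +4, formic acid: +2, chloroform: +2.
Net change = +2 − (-2) = +4.

+4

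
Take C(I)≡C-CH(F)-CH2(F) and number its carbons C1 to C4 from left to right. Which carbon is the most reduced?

C4

Tallying each carbon's bonds:
C1: 3C, 1I → 0 + 1 = +1
C2: 4C → 0 = 0
C3: 2C, 1H, 1F → 0 − 1 + 1 = 0
C4: 1C, 2H, 1F → 0 − 2 + 1 = -1
The most reduced carbon is C4 at -1.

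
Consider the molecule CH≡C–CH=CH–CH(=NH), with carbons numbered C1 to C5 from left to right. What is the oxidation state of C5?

C5 has one bond to C (0), a double bond to N (2×+1 = +2), one bond to H (-1).
Oxidation state = 0 + 2 − 1 = +1.

+1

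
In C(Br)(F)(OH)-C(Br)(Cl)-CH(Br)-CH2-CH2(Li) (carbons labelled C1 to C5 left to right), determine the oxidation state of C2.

+2

C2 has one bond to C (0), one bond to C (0), one bond to Br (+1), one bond to Cl (+1).
Oxidation state = 0 + 0 + 1 + 1 = +2.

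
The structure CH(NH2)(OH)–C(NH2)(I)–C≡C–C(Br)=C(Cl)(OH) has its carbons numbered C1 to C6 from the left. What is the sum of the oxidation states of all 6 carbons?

+6

Tallying each carbon's bonds:
C1: 1C, 1H, 1O, 1N → 0 − 1 + 1 + 1 = +1
C2: 2C, 1N, 1I → 0 + 1 + 1 = +2
C3: 4C → 0 = 0
C4: 4C → 0 = 0
C5: 3C, 1Br → 0 + 1 = +1
C6: 2C, 1O, 1Cl → 0 + 1 + 1 = +2
Sum = +1 + 2 + 0 + 0 + 1 + 2 = +6.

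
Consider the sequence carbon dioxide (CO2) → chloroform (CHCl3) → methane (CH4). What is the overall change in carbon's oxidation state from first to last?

-8

Carbon oxidation states along the series — carbon dioxide: +4, chloroform: +2, methane: -4.
Net change = -4 − (+4) = -8.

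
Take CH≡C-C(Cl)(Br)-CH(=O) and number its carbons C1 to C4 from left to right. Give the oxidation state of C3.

+2

Count +1 for every bond to an atom more electronegative than carbon and −1 for every bond to one less electronegative; C–C bonds are 0.
C3 has one bond to C (0), one bond to C (0), one bond to Cl (+1), one bond to Br (+1).
Oxidation state = 0 + 0 + 1 + 1 = +2.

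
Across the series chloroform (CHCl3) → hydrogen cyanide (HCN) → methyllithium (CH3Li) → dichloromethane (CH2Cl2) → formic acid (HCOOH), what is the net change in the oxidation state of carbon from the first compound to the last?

Carbon oxidation states along the series — chloroform: +2, hydrogen cyanide: +2, methyllithium: -4, dichloromethane: 0, formic acid: +2.
Net change = +2 − (+2) = 0.

0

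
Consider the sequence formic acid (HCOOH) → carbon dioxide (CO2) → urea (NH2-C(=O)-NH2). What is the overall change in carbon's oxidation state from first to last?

+2

Carbon oxidation states along the series — formic acid: +2, carbon dioxide: +4, urea: +4.
Net change = +4 − (+2) = +2.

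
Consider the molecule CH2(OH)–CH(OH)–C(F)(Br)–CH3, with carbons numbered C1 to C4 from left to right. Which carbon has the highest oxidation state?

C3

Tallying each carbon's bonds:
C1: 1C, 2H, 1O → 0 − 2 + 1 = -1
C2: 2C, 1H, 1O → 0 − 1 + 1 = 0
C3: 2C, 1F, 1Br → 0 + 1 + 1 = +2
C4: 1C, 3H → 0 − 3 = -3
The most oxidised carbon is C3 at +2.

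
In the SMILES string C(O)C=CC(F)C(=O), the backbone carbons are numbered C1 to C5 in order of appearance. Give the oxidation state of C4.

0

Assign +1 per bond to O/N/halogen, −1 per bond to H or an electropositive element, and 0 per bond to carbon.
C4 has one bond to C (0), one bond to C (0), one bond to H (-1), one bond to F (+1).
Oxidation state = 0 + 0 − 1 + 1 = 0.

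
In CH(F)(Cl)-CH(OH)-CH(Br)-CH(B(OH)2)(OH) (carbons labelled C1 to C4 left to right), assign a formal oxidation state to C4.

C4 has one bond to C (0), one bond to B (-1), one bond to H (-1), one bond to O (+1).
Oxidation state = 0 − 1 − 1 + 1 = -1.

-1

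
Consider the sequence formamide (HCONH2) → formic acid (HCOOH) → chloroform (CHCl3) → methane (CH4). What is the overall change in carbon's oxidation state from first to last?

Carbon oxidation states along the series — formamide: +2, formic acid: +2, chloroform: +2, methane: -4.
Net change = -4 − (+2) = -6.

-6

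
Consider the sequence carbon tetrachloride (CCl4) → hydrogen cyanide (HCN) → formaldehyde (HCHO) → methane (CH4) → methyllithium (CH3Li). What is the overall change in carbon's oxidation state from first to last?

Carbon oxidation states along the series — carbon tetrachloride: +4, hydrogen cyanide: +2, formaldehyde: 0, methane: -4, methyllithium: -4.
Net change = -4 − (+4) = -8.

-8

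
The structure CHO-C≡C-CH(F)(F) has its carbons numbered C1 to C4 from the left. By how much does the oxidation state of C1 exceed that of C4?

C1: 1C, 1H, 2O → 0 − 1 + 2 = +1
C4: 1C, 1H, 2F → 0 − 1 + 2 = +1
Difference: +1 − (+1) = 0.

0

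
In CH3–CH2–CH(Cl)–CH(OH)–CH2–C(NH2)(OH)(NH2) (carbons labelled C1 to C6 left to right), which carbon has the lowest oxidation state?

C1

Assign +1 per bond to O/N/halogen, −1 per bond to H or an electropositive element, and 0 per bond to carbon. Tallying each carbon:
C1: 1C, 3H → 0 − 3 = -3
C2: 2C, 2H → 0 − 2 = -2
C3: 2C, 1H, 1Cl → 0 − 1 + 1 = 0
C4: 2C, 1H, 1O → 0 − 1 + 1 = 0
C5: 2C, 2H → 0 − 2 = -2
C6: 1C, 1O, 2N → 0 + 1 + 2 = +3
The most reduced carbon is C1 at -3.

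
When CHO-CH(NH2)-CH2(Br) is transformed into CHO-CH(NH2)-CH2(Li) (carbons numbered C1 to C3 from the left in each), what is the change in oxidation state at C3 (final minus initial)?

Before: C3 has 1 bond to C, 2 bonds to H, 1 bond to Br → oxidation state -1.
After: C3 has 1 bond to C, 2 bonds to H, 1 bond to Li → oxidation state -3.
Δ = -3 − (-1) = -2, so this is a reduction at C3.

-2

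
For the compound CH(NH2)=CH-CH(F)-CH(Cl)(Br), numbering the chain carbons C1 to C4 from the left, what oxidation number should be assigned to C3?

0

Bonds to more-electronegative neighbours contribute +1 each, bonds to H or metals contribute −1 each, and C–C bonds contribute 0.
C3 has one bond to C (0), one bond to C (0), one bond to F (+1), one bond to H (-1).
Oxidation state = 0 + 0 + 1 − 1 = 0.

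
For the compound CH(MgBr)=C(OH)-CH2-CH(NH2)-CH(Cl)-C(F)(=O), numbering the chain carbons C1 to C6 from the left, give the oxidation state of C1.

-2

C1 has a double bond to C (2×0 = 0), one bond to H (-1), one bond to Mg (-1).
Oxidation state = 0 − 1 − 1 = -2.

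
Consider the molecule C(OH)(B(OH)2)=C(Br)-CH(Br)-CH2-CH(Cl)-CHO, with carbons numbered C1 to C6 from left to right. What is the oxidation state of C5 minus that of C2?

C5: 2C, 1H, 1Cl → 0 − 1 + 1 = 0
C2: 3C, 1Br → 0 + 1 = +1
Difference: 0 − (+1) = -1.

-1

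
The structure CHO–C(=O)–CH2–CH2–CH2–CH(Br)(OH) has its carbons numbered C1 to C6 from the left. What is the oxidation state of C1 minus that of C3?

C1: 1C, 1H, 2O → 0 − 1 + 2 = +1
C3: 2C, 2H → 0 − 2 = -2
Difference: +1 − (-2) = +3.

+3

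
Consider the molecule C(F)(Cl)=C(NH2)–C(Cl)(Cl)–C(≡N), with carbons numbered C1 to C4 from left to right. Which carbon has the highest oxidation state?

Tallying each carbon's bonds:
C1: 2C, 1F, 1Cl → 0 + 1 + 1 = +2
C2: 3C, 1N → 0 + 1 = +1
C3: 2C, 2Cl → 0 + 2 = +2
C4: 1C, 3N → 0 + 3 = +3
The most oxidised carbon is C4 at +3.

C4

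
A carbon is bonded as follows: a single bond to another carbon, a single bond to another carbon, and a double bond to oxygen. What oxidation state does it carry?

Each bond to a more electronegative atom (O, N, halogen) counts +1, each bond to a less electronegative atom (H, metal, B, Si) counts −1, and each C–C bond counts 0.
The carbon has one bond to C (0), one bond to C (0), a double bond to O (2×+1 = +2).
Oxidation state = 0 + 0 + 2 = +2.

+2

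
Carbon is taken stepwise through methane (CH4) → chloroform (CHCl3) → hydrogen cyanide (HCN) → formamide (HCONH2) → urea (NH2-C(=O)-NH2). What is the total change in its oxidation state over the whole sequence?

+8

Carbon oxidation states along the series — methane: -4, chloroform: +2, hydrogen cyanide: +2, formamide: +2, urea: +4.
Net change = +4 − (-4) = +8.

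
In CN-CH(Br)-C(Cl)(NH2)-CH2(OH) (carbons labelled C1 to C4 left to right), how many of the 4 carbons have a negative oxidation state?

Tallying each carbon's bonds:
C1: 1C, 3N → 0 + 3 = +3
C2: 2C, 1H, 1Br → 0 − 1 + 1 = 0
C3: 2C, 1N, 1Cl → 0 + 1 + 1 = +2
C4: 1C, 2H, 1O → 0 − 2 + 1 = -1
1 carbon (C4) meets the condition.

1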